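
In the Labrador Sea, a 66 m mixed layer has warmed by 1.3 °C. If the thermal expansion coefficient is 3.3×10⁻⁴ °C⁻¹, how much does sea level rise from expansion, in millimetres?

Δh = αΔT·H = 3.3×10⁻⁴ × 1.3 × 66 = 0.028314 m

Δh = 28.3 mm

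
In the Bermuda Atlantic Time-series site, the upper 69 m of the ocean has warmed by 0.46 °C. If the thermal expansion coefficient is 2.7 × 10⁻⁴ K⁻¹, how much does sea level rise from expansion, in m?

Δh = αΔT·H = 2.7×10⁻⁴ × 0.46 × 69 = 0.0085698 m

0.0086 m of thermosteric rise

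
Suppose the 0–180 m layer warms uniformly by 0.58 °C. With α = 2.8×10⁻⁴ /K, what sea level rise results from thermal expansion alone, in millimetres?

Δh = αΔT·H = 2.8×10⁻⁴ × 0.58 × 180 = 0.029232 m

Δh ≈ 29.2 mm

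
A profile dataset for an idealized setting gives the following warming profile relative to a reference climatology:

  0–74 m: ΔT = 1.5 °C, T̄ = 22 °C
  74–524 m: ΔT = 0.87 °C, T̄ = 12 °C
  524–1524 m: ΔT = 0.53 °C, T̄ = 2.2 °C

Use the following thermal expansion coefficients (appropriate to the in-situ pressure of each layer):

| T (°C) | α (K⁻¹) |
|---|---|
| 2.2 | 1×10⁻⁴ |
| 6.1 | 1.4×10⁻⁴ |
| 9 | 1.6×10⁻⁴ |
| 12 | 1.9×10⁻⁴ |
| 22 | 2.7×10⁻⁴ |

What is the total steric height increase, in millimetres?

Layer 1 at 22 °C → α = 2.7×10⁻⁴ K⁻¹
Layer 2 at 12 °C → α = 1.9×10⁻⁴ K⁻¹
Layer 3 at 2.2 °C → α = 1×10⁻⁴ K⁻¹
Layer 1: 2.7×10⁻⁴ × 1.5 × 74 = 0.02997 m
74–524 m: 450 × 0.87 × 1.9×10⁻⁴ = 0.074385 m
Layer 3: 1×10⁻⁴ × 1000 × 0.53 = 0.05300 m
Δh = 0.02997 + 0.074385 + 0.05300 = 0.157355 m

Δh = 157 mm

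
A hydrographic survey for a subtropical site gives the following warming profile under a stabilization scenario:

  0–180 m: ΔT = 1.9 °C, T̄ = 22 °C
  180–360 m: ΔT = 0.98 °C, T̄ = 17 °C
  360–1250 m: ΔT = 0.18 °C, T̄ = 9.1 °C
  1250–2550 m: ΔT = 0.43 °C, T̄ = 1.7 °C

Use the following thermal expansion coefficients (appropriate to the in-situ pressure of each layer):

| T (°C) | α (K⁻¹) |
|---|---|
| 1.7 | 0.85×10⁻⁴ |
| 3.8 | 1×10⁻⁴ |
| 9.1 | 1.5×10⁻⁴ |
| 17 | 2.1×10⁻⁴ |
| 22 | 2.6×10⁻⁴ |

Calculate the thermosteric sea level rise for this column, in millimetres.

Layer 1 at 22 °C → α = 2.6×10⁻⁴ K⁻¹
Layer 2 at 17 °C → α = 2.1×10⁻⁴ K⁻¹
Layer 3 at 9.1 °C → α = 1.5×10⁻⁴ K⁻¹
Layer 4 at 1.7 °C → α = 0.85×10⁻⁴ K⁻¹
0–180 m: 2.6×10⁻⁴ × 180 × 1.9 = 0.08892 m
Layer 2: 180 × 2.1×10⁻⁴ × 0.98 = 0.037044 m
360–1250 m: 1.5×10⁻⁴ × 890 × 0.18 = 0.02403 m
0.43 × 1300 × 0.85×10⁻⁴ = 0.047515 m
Δh = 0.08892 + 0.037044 + 0.02403 + 0.047515 = 0.197509 m

Δh ≈ 198 mm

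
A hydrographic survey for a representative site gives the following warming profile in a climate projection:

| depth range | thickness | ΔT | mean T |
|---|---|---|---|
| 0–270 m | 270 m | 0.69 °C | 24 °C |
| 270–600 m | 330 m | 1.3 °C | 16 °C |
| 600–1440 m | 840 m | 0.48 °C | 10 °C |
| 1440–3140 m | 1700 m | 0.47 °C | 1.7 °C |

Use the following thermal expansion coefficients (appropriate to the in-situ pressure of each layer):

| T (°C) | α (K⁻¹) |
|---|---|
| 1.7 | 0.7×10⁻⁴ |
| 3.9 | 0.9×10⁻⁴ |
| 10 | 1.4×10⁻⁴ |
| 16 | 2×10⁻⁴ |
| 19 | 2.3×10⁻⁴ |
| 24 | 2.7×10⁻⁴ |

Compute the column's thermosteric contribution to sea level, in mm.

Layer 1 at 24 °C → α = 2.7×10⁻⁴ K⁻¹
Layer 2 at 16 °C → α = 2×10⁻⁴ K⁻¹
Layer 3 at 10 °C → α = 1.4×10⁻⁴ K⁻¹
Layer 4 at 1.7 °C → α = 0.7×10⁻⁴ K⁻¹
Layer 1: 270 × 0.69 × 2.7×10⁻⁴ = 0.050301 m
330 × 2×10⁻⁴ × 1.3 = 0.08580 m
840 × 1.4×10⁻⁴ × 0.48 = 0.056448 m
1440–3140 m: 1700 × 0.47 × 0.7×10⁻⁴ = 0.05593 m
Δh = 0.050301 + 0.08580 + 0.056448 + 0.05593 = 0.248479 m ≈ 248 mm

Δh = 248 mm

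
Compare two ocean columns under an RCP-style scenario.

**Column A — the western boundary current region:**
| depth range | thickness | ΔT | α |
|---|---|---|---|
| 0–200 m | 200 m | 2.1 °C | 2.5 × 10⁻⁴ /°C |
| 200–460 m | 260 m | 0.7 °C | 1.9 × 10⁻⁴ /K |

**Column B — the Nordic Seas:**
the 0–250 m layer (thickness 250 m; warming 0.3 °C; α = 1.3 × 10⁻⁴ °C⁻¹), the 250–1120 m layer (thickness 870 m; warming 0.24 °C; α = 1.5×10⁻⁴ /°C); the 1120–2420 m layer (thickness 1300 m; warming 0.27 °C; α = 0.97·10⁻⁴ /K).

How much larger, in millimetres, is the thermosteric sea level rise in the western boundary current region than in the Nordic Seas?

A 200 × 2.5×10⁻⁴ × 2.1 = 0.10500 m
A Layer 2: 1.9×10⁻⁴ × 260 × 0.7 = 0.03458 m
A total: 0.13958 m
B 0–250 m: 250 × 0.3 × 1.3×10⁻⁴ = 0.00975 m
B 250–1120 m: 0.24 × 870 × 1.5×10⁻⁴ = 0.03132 m
B 0.97×10⁻⁴ × 0.27 × 1300 = 0.034047 m
B total: 0.075117 m
Difference: 0.13958 − 0.075117 = 0.064463 m

Δh_A − Δh_B ≈ 64.5 mm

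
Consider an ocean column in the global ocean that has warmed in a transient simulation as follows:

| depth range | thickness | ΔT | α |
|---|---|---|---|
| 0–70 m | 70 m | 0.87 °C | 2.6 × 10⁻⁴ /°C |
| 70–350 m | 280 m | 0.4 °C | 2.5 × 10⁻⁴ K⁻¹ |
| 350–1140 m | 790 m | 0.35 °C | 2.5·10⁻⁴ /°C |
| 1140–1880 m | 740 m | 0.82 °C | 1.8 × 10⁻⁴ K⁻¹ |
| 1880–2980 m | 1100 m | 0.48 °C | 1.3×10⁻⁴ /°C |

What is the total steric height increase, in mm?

291 mm

Layer 1: 0.87 × 2.6×10⁻⁴ × 70 = 0.015834 m
70–350 m: 2.5×10⁻⁴ × 0.4 × 280 = 0.02800 m
Layer 3: 2.5×10⁻⁴ × 0.35 × 790 = 0.069125 m
1140–1880 m: 740 × 0.82 × 1.8×10⁻⁴ = 0.109224 m
Layer 5: 1.3×10⁻⁴ × 1100 × 0.48 = 0.06864 m
Δh = 0.015834 + 0.02800 + 0.069125 + 0.109224 + 0.06864 = 0.290823 m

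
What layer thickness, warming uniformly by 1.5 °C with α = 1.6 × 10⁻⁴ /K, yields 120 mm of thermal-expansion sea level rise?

500 m

H = Δh/(αΔT) = 0.12 / (1.6×10⁻⁴ × 1.5) = 500.0 m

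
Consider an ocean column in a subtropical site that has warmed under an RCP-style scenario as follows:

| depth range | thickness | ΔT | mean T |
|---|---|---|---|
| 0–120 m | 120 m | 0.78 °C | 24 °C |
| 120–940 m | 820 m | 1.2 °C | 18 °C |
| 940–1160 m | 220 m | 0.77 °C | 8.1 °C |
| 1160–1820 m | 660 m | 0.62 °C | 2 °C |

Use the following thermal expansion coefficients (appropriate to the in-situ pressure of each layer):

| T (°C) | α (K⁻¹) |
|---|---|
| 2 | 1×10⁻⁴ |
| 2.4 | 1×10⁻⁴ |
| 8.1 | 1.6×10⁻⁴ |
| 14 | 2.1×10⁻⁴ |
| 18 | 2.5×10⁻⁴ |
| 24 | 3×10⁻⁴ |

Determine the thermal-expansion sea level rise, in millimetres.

Layer 1 at 24 °C → α = 3×10⁻⁴ K⁻¹
Layer 2 at 18 °C → α = 2.5×10⁻⁴ K⁻¹
Layer 3 at 8.1 °C → α = 1.6×10⁻⁴ K⁻¹
Layer 4 at 2 °C → α = 1×10⁻⁴ K⁻¹
0.78 × 120 × 3×10⁻⁴ = 0.02808 m
2.5×10⁻⁴ × 1.2 × 820 = 0.24600 m
1.6×10⁻⁴ × 220 × 0.77 = 0.027104 m
660 × 0.62 × 1×10⁻⁴ = 0.04092 m
Δh = 0.02808 + 0.24600 + 0.027104 + 0.04092 = 0.342104 m ≈ 340 mm

Δh ≈ 340 mm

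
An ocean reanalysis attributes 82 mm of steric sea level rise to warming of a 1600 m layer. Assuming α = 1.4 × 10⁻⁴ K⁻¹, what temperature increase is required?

ΔT ≈ 0.366 °C

ΔT = Δh/(αH) = 0.082 / (1.4×10⁻⁴ × 1600) ≈ 0.3661 °C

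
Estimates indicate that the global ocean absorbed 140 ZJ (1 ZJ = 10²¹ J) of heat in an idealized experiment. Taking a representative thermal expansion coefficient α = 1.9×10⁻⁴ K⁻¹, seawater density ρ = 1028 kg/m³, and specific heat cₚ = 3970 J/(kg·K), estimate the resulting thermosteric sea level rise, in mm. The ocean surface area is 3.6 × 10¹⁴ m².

18.1 mm of thermosteric rise

Per unit area: Q = 140×10²¹ / (3.6×10¹⁴) ≈ 3.889×10⁸ J/m²
Δh = αQ/(ρcₚ) = 1.9×10⁻⁴ × 3.889×10⁸ / (1028 × 3970) ≈ 0.018105 m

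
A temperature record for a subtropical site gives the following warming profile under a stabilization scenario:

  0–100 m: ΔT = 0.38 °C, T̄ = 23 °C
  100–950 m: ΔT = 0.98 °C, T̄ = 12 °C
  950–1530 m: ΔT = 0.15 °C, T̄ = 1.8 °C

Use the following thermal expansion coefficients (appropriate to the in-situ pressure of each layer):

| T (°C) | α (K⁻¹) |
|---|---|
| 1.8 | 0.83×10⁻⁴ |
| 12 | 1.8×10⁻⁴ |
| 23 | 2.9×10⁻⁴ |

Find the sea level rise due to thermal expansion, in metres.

Layer 1 at 23 °C → α = 2.9×10⁻⁴ K⁻¹
Layer 2 at 12 °C → α = 1.8×10⁻⁴ K⁻¹
Layer 3 at 1.8 °C → α = 0.83×10⁻⁴ K⁻¹
Layer 1: 2.9×10⁻⁴ × 100 × 0.38 = 0.01102 m
100–950 m: 850 × 1.8×10⁻⁴ × 0.98 = 0.14994 m
0.15 × 0.83×10⁻⁴ × 580 = 0.007221 m
Δh = 0.01102 + 0.14994 + 0.007221 = 0.168181 m

Δh ≈ 0.168 m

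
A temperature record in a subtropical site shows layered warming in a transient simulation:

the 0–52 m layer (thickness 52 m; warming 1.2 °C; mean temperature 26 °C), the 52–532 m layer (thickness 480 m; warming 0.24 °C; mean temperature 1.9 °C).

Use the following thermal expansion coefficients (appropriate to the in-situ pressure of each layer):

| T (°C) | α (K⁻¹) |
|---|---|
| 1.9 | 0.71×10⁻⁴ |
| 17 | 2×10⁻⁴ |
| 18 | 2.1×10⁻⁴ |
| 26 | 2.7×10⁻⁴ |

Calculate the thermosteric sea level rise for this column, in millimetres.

Layer 1 at 26 °C → α = 2.7×10⁻⁴ K⁻¹
Layer 2 at 1.9 °C → α = 0.71×10⁻⁴ K⁻¹
2.7×10⁻⁴ × 1.2 × 52 = 0.016848 m
Layer 2: 480 × 0.24 × 0.71×10⁻⁴ = 0.0081792 m
Δh = 0.016848 + 0.0081792 = 0.0250272 m

25 mm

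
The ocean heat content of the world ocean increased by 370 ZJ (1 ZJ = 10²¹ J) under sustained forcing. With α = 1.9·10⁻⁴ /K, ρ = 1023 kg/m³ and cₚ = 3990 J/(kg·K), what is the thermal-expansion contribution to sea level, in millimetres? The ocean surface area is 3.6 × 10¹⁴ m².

Δh ≈ 48 mm

Per unit area: Q = 370×10²¹ / (3.6×10¹⁴) ≈ 1.028×10⁹ J/m²
Δh = αQ/(ρcₚ) = 1.9×10⁻⁴ × 1.028×10⁹ / (1023 × 3990) ≈ 0.047852 m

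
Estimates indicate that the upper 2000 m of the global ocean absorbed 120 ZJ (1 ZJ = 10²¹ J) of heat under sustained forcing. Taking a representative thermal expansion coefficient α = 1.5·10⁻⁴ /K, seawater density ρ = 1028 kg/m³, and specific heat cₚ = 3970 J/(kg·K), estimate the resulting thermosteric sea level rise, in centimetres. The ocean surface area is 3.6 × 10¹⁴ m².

Per unit area: Q = 120×10²¹ / (3.6×10¹⁴) ≈ 3.333×10⁸ J/m²
Δh = αQ/(ρcₚ) = 1.5×10⁻⁴ × 3.333×10⁸ / (1028 × 3970) ≈ 0.01225 m

Δh = 1.23 cm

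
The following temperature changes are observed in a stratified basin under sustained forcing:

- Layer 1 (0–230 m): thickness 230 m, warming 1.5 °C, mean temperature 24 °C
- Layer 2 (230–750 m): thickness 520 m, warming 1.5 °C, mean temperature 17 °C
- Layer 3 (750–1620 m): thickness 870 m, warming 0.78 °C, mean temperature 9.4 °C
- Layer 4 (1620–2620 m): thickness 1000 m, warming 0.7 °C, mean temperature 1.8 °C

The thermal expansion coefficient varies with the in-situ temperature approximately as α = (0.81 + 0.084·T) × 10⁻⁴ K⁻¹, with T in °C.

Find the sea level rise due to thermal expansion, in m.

about 0.448 m

Layer 1: α = (0.81 + 0.084×24)×10⁻⁴ = 2.826×10⁻⁴ K⁻¹
Layer 2: α = (0.81 + 0.084×17)×10⁻⁴ = 2.238×10⁻⁴ K⁻¹
Layer 3: α = (0.81 + 0.084×9.4)×10⁻⁴ = 1.5996×10⁻⁴ K⁻¹
Layer 4: α = (0.81 + 0.084×1.8)×10⁻⁴ = 0.9612×10⁻⁴ K⁻¹
Layer 1: 2.826×10⁻⁴ × 230 × 1.5 = 0.097497 m
230–750 m: 1.5 × 2.238×10⁻⁴ × 520 = 0.174564 m
Layer 3: 1.5996×10⁻⁴ × 0.78 × 870 = 0.108548856 m
0.9612×10⁻⁴ × 1000 × 0.7 = 0.067284 m
Δh = 0.097497 + 0.174564 + 0.108548856 + 0.067284 = 0.447893856 m ≈ 0.448 m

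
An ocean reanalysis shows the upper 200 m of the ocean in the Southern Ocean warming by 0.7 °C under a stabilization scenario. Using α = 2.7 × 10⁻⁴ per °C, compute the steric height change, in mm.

Δh = αΔT·H = 2.7×10⁻⁴ × 0.7 × 200 = 0.03780 m

Δh = 37.8 mm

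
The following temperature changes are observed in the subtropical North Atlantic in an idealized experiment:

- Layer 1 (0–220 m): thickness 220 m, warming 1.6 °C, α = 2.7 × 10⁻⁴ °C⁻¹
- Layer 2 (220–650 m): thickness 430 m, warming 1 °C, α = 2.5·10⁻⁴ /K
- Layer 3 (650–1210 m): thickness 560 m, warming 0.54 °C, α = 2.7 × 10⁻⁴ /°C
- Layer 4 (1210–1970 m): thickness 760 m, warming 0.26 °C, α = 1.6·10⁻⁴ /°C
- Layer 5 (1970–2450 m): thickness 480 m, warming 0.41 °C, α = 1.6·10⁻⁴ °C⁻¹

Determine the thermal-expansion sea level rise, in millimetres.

0–220 m: 1.6 × 2.7×10⁻⁴ × 220 = 0.09504 m
Layer 2: 430 × 2.5×10⁻⁴ × 1 = 0.10750 m
Layer 3: 560 × 0.54 × 2.7×10⁻⁴ = 0.081648 m
1.6×10⁻⁴ × 0.26 × 760 = 0.031616 m
Layer 5: 0.41 × 1.6×10⁻⁴ × 480 = 0.031488 m
Δh = 0.09504 + 0.10750 + 0.081648 + 0.031616 + 0.031488 = 0.347292 m

347 mm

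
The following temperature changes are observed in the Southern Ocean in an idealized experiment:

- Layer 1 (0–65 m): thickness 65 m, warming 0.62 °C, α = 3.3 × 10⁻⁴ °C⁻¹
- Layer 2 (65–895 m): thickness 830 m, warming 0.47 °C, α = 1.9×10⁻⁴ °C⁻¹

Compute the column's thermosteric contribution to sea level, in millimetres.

Δh = 87.4 mm

0–65 m: 0.62 × 65 × 3.3×10⁻⁴ = 0.013299 m
0.47 × 830 × 1.9×10⁻⁴ = 0.074119 m
Δh = 0.013299 + 0.074119 = 0.087418 m ≈ 87.4 mm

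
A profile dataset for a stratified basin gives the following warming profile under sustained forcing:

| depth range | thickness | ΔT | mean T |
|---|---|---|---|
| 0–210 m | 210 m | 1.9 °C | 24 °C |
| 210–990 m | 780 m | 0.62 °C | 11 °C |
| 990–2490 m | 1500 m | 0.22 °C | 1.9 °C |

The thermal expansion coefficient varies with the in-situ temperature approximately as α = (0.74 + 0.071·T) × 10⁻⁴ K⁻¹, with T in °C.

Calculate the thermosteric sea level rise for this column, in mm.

Layer 1: α = (0.74 + 0.071×24)×10⁻⁴ = 2.444×10⁻⁴ K⁻¹
Layer 2: α = (0.74 + 0.071×11)×10⁻⁴ = 1.521×10⁻⁴ K⁻¹
Layer 3: α = (0.74 + 0.071×1.9)×10⁻⁴ = 0.8749×10⁻⁴ K⁻¹
210 × 2.444×10⁻⁴ × 1.9 = 0.0975156 m
Layer 2: 780 × 1.521×10⁻⁴ × 0.62 = 0.07355556 m
0.22 × 0.8749×10⁻⁴ × 1500 = 0.0288717 m
Δh = 0.0975156 + 0.07355556 + 0.0288717 = 0.19994286 m

Δh ≈ 200 mm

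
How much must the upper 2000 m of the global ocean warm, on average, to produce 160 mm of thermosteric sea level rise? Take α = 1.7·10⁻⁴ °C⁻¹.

ΔT ≈ 0.47 K

ΔT = Δh/(αH) = 0.16 / (1.7×10⁻⁴ × 2000) ≈ 0.4706 K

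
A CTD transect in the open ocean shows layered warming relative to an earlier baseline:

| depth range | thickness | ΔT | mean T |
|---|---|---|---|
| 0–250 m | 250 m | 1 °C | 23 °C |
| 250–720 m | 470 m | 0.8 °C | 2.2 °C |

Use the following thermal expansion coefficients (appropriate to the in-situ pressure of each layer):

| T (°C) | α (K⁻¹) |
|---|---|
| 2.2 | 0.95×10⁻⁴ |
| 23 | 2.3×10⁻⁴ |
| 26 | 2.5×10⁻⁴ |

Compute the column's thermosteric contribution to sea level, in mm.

Δh ≈ 93.2 mm

Layer 1 at 23 °C → α = 2.3×10⁻⁴ K⁻¹
Layer 2 at 2.2 °C → α = 0.95×10⁻⁴ K⁻¹
Layer 1: 2.3×10⁻⁴ × 250 × 1 = 0.05750 m
250–720 m: 470 × 0.95×10⁻⁴ × 0.8 = 0.03572 m
Δh = 0.05750 + 0.03572 = 0.09322 m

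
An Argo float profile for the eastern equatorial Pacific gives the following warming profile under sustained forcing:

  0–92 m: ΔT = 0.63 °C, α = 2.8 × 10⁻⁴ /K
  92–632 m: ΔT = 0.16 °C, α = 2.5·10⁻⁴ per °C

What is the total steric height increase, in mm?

0–92 m: 2.8×10⁻⁴ × 0.63 × 92 = 0.0162288 m
Layer 2: 540 × 2.5×10⁻⁴ × 0.16 = 0.02160 m
Δh = 0.0162288 + 0.02160 = 0.0378288 m ≈ 37.8 mm

Δh = 37.8 mm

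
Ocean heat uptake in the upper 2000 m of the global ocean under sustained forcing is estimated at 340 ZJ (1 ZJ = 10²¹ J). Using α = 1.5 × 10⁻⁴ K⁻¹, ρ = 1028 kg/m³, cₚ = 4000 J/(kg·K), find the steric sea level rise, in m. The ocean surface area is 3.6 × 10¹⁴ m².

Per unit area: Q = 340×10²¹ / (3.6×10¹⁴) ≈ 9.444×10⁸ J/m²
Δh = αQ/(ρcₚ) = 1.5×10⁻⁴ × 9.444×10⁸ / (1028 × 4000) ≈ 0.03445 m

Δh ≈ 0.0345 m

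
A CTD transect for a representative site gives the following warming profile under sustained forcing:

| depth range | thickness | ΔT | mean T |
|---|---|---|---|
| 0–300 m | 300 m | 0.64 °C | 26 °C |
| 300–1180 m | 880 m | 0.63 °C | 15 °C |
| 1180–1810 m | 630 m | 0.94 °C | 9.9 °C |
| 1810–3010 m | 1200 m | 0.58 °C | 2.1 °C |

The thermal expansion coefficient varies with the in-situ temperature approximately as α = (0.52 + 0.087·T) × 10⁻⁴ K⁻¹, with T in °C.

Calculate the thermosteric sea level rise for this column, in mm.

290 mm of thermosteric rise

Layer 1: α = (0.52 + 0.087×26)×10⁻⁴ = 2.782×10⁻⁴ K⁻¹
Layer 2: α = (0.52 + 0.087×15)×10⁻⁴ = 1.825×10⁻⁴ K⁻¹
Layer 3: α = (0.52 + 0.087×9.9)×10⁻⁴ = 1.3813×10⁻⁴ K⁻¹
Layer 4: α = (0.52 + 0.087×2.1)×10⁻⁴ = 0.7027×10⁻⁴ K⁻¹
Layer 1: 2.782×10⁻⁴ × 0.64 × 300 = 0.0534144 m
880 × 1.825×10⁻⁴ × 0.63 = 0.101178 m
1.3813×10⁻⁴ × 630 × 0.94 = 0.081800586 m
0.58 × 0.7027×10⁻⁴ × 1200 = 0.04890792 m
Δh = 0.0534144 + 0.101178 + 0.081800586 + 0.04890792 = 0.285300906 m ≈ 290 mm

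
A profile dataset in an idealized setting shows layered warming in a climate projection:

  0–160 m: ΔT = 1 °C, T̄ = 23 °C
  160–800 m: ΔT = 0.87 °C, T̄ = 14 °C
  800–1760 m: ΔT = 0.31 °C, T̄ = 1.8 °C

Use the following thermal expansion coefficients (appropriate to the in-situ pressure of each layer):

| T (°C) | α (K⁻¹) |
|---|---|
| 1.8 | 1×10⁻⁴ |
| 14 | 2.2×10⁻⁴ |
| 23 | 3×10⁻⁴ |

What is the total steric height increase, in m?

Layer 1 at 23 °C → α = 3×10⁻⁴ K⁻¹
Layer 2 at 14 °C → α = 2.2×10⁻⁴ K⁻¹
Layer 3 at 1.8 °C → α = 1×10⁻⁴ K⁻¹
3×10⁻⁴ × 160 × 1 = 0.04800 m
Layer 2: 640 × 2.2×10⁻⁴ × 0.87 = 0.122496 m
Layer 3: 960 × 0.31 × 1×10⁻⁴ = 0.02976 m
Δh = 0.04800 + 0.122496 + 0.02976 = 0.200256 m ≈ 0.200 m

0.200 m of thermosteric rise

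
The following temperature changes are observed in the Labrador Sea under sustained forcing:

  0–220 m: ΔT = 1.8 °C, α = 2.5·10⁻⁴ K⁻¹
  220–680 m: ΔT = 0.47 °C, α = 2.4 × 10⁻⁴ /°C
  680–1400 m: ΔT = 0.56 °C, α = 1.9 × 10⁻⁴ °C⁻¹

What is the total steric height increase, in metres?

0.227 m of thermosteric rise

0–220 m: 1.8 × 220 × 2.5×10⁻⁴ = 0.09900 m
Layer 2: 0.47 × 2.4×10⁻⁴ × 460 = 0.051888 m
680–1400 m: 720 × 0.56 × 1.9×10⁻⁴ = 0.076608 m
Δh = 0.09900 + 0.051888 + 0.076608 = 0.227496 m ≈ 0.227 m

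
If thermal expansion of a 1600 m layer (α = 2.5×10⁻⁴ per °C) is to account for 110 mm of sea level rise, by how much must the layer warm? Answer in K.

ΔT = Δh/(αH) = 0.11 / (2.5×10⁻⁴ × 1600) = 0.2750 K

ΔT ≈ 0.275 K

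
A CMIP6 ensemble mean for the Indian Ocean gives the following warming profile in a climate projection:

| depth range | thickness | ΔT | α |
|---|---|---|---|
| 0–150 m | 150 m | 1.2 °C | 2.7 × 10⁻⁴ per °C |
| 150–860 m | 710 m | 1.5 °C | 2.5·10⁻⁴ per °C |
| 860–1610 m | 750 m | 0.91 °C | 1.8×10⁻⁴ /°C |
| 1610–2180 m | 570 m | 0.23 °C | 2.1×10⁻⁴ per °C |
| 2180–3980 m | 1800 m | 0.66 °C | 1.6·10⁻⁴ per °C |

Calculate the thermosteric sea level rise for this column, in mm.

0–150 m: 1.2 × 150 × 2.7×10⁻⁴ = 0.04860 m
710 × 1.5 × 2.5×10⁻⁴ = 0.26625 m
Layer 3: 1.8×10⁻⁴ × 750 × 0.91 = 0.12285 m
Layer 4: 570 × 0.23 × 2.1×10⁻⁴ = 0.027531 m
2180–3980 m: 0.66 × 1.6×10⁻⁴ × 1800 = 0.19008 m
Δh = 0.04860 + 0.26625 + 0.12285 + 0.027531 + 0.19008 = 0.655311 m

660 mm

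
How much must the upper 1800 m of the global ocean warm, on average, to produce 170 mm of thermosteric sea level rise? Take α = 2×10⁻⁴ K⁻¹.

ΔT ≈ 0.47 K

ΔT = Δh/(αH) = 0.17 / (2×10⁻⁴ × 1800) ≈ 0.4722 K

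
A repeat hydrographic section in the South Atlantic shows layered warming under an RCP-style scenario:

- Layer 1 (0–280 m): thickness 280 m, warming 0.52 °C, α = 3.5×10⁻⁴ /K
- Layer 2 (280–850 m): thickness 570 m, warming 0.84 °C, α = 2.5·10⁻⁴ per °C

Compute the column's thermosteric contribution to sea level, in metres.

0.17 m

0.52 × 280 × 3.5×10⁻⁴ = 0.05096 m
2.5×10⁻⁴ × 0.84 × 570 = 0.11970 m
Δh = 0.05096 + 0.11970 = 0.17066 m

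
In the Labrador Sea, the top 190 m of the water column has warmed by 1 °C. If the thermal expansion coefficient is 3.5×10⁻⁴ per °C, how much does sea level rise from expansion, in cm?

Δh = αΔT·H = 3.5×10⁻⁴ × 1 × 190 = 0.06650 m

6.65 cm of thermosteric rise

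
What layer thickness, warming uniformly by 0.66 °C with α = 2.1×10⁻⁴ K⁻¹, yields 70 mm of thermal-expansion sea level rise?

about 505 m

H = Δh/(αΔT) = 0.07 / (2.1×10⁻⁴ × 0.66) ≈ 505.1 m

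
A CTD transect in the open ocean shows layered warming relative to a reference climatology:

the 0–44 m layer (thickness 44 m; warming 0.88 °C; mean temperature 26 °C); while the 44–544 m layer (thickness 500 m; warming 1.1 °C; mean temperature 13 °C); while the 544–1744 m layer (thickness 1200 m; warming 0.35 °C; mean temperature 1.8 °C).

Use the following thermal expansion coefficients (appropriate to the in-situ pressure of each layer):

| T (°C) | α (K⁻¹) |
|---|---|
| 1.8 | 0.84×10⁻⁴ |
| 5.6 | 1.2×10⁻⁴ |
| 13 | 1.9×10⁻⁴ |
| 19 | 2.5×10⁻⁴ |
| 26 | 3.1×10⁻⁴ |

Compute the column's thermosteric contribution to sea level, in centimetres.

15.2 cm

Layer 1 at 26 °C → α = 3.1×10⁻⁴ K⁻¹
Layer 2 at 13 °C → α = 1.9×10⁻⁴ K⁻¹
Layer 3 at 1.8 °C → α = 0.84×10⁻⁴ K⁻¹
44 × 0.88 × 3.1×10⁻⁴ = 0.0120032 m
44–544 m: 500 × 1.9×10⁻⁴ × 1.1 = 0.10450 m
544–1744 m: 0.84×10⁻⁴ × 1200 × 0.35 = 0.03528 m
Δh = 0.0120032 + 0.10450 + 0.03528 = 0.1517832 m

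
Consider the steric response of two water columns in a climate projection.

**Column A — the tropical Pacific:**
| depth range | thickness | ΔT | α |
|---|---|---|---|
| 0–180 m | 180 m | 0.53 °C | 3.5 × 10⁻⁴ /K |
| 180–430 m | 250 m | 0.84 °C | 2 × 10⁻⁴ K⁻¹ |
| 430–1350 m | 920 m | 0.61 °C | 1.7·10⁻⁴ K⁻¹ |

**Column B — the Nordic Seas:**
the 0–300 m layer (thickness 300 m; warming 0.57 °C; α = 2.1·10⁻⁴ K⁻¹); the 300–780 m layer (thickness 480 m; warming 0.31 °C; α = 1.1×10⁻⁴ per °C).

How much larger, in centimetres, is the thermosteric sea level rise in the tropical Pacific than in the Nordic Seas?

12 cm

A Layer 1: 180 × 3.5×10⁻⁴ × 0.53 = 0.03339 m
A Layer 2: 2×10⁻⁴ × 0.84 × 250 = 0.04200 m
A 0.61 × 1.7×10⁻⁴ × 920 = 0.095404 m
A total: 0.170794 m
B 0–300 m: 0.57 × 300 × 2.1×10⁻⁴ = 0.03591 m
B 0.31 × 1.1×10⁻⁴ × 480 = 0.016368 m
B total: 0.052278 m
Difference: 0.170794 − 0.052278 = 0.118516 m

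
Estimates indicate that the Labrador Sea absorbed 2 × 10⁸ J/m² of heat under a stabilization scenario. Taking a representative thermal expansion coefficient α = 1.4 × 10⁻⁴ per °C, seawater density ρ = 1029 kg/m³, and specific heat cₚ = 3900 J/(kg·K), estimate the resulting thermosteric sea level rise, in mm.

Δh ≈ 6.98 mm

Δh = αQ/(ρcₚ) = 1.4×10⁻⁴ × 2×10⁸ / (1029 × 3900) ≈ 0.0069771 m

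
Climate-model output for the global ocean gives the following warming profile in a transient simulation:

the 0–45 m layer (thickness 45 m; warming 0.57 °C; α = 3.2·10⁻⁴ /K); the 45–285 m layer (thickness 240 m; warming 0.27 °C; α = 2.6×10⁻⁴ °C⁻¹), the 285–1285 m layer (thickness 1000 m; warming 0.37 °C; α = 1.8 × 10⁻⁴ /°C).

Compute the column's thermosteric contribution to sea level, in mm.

Layer 1: 45 × 3.2×10⁻⁴ × 0.57 = 0.008208 m
240 × 2.6×10⁻⁴ × 0.27 = 0.016848 m
0.37 × 1000 × 1.8×10⁻⁴ = 0.06660 m
Δh = 0.008208 + 0.016848 + 0.06660 = 0.091656 m ≈ 91.7 mm

Δh ≈ 91.7 mm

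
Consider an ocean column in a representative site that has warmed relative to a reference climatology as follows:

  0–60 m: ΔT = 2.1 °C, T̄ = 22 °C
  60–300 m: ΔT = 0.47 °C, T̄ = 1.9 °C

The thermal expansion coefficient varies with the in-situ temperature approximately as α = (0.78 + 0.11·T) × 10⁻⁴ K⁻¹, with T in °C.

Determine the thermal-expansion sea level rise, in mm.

Layer 1: α = (0.78 + 0.11×22)×10⁻⁴ = 3.2×10⁻⁴ K⁻¹
Layer 2: α = (0.78 + 0.11×1.9)×10⁻⁴ = 0.989×10⁻⁴ K⁻¹
Layer 1: 60 × 3.2×10⁻⁴ × 2.1 = 0.04032 m
60–300 m: 240 × 0.47 × 0.989×10⁻⁴ = 0.01115592 m
Δh = 0.04032 + 0.01115592 = 0.05147592 m ≈ 51.5 mm

Δh ≈ 51.5 mm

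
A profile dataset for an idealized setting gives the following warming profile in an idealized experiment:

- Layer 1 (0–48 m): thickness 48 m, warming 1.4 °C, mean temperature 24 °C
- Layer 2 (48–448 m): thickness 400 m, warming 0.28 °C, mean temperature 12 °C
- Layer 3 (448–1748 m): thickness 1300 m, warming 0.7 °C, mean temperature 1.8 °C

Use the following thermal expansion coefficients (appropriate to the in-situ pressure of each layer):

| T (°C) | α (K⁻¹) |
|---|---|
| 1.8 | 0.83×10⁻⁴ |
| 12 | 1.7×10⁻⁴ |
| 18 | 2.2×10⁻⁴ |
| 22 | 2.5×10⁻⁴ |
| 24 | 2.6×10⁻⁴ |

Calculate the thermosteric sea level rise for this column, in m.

Δh = 0.112 m

Layer 1 at 24 °C → α = 2.6×10⁻⁴ K⁻¹
Layer 2 at 12 °C → α = 1.7×10⁻⁴ K⁻¹
Layer 3 at 1.8 °C → α = 0.83×10⁻⁴ K⁻¹
0–48 m: 1.4 × 48 × 2.6×10⁻⁴ = 0.017472 m
48–448 m: 0.28 × 1.7×10⁻⁴ × 400 = 0.01904 m
0.7 × 1300 × 0.83×10⁻⁴ = 0.07553 m
Δh = 0.017472 + 0.01904 + 0.07553 = 0.112042 m ≈ 0.112 m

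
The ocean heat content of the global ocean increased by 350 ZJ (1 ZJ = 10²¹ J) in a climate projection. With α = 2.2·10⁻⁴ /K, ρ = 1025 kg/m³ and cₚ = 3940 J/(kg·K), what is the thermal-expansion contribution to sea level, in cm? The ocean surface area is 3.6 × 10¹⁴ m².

Per unit area: Q = 350×10²¹ / (3.6×10¹⁴) ≈ 9.722×10⁸ J/m²
Δh = αQ/(ρcₚ) = 2.2×10⁻⁴ × 9.722×10⁸ / (1025 × 3940) ≈ 0.052961 m

Δh = 5.30 cm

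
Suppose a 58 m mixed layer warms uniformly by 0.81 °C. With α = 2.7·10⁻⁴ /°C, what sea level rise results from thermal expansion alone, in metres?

about 0.0127 m

Δh = αΔT·H = 2.7×10⁻⁴ × 0.81 × 58 = 0.0126846 m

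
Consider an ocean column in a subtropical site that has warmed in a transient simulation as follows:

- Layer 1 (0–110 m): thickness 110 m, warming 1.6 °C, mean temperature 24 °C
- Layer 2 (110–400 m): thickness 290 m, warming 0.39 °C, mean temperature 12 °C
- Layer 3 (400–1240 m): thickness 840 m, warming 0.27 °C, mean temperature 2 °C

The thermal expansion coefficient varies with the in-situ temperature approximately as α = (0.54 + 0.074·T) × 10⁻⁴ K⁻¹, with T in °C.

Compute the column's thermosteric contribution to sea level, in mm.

Δh ≈ 72.5 mm

Layer 1: α = (0.54 + 0.074×24)×10⁻⁴ = 2.316×10⁻⁴ K⁻¹
Layer 2: α = (0.54 + 0.074×12)×10⁻⁴ = 1.428×10⁻⁴ K⁻¹
Layer 3: α = (0.54 + 0.074×2)×10⁻⁴ = 0.688×10⁻⁴ K⁻¹
0–110 m: 110 × 2.316×10⁻⁴ × 1.6 = 0.0407616 m
0.39 × 1.428×10⁻⁴ × 290 = 0.01615068 m
Layer 3: 840 × 0.688×10⁻⁴ × 0.27 = 0.01560384 m
Δh = 0.0407616 + 0.01615068 + 0.01560384 = 0.07251612 m ≈ 72.5 mm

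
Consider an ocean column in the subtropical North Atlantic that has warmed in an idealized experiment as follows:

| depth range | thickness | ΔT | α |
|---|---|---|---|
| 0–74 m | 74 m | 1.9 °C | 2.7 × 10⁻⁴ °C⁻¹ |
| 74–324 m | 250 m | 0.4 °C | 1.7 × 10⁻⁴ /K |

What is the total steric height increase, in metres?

74 × 1.9 × 2.7×10⁻⁴ = 0.037962 m
74–324 m: 0.4 × 1.7×10⁻⁴ × 250 = 0.01700 m
Δh = 0.037962 + 0.01700 = 0.054962 m

Δh = 0.0550 m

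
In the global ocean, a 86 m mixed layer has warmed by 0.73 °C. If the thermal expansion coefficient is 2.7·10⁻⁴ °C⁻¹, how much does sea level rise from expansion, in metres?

Δh = αΔT·H = 2.7×10⁻⁴ × 0.73 × 86 = 0.0169506 m

about 0.0170 m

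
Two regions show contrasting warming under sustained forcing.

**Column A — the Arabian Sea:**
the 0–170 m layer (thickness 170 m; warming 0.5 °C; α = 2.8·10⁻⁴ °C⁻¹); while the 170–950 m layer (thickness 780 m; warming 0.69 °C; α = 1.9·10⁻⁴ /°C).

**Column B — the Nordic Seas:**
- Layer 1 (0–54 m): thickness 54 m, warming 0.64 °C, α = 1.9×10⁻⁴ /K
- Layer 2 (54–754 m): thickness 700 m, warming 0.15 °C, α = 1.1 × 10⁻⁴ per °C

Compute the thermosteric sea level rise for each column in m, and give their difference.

A 0–170 m: 2.8×10⁻⁴ × 170 × 0.5 = 0.02380 m
A Layer 2: 780 × 1.9×10⁻⁴ × 0.69 = 0.102258 m
A total: 0.126058 m
B 0.64 × 54 × 1.9×10⁻⁴ = 0.0065664 m
B Layer 2: 0.15 × 1.1×10⁻⁴ × 700 = 0.01155 m
B total: 0.0181164 m
Difference: 0.126058 − 0.0181164 = 0.1079416 m

Δh_A ≈ 0.126 m, Δh_B ≈ 0.0181 m; difference ≈ 0.108 m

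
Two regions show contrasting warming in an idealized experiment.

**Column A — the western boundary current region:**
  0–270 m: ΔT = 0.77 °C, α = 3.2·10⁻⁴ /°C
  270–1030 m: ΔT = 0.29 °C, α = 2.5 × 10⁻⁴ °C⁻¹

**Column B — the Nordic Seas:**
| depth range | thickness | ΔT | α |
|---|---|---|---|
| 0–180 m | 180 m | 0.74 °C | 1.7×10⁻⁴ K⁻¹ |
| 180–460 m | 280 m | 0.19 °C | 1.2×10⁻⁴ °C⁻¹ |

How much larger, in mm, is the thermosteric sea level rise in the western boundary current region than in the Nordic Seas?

Δh_A − Δh_B ≈ 92.6 mm

A 270 × 0.77 × 3.2×10⁻⁴ = 0.066528 m
A 270–1030 m: 760 × 2.5×10⁻⁴ × 0.29 = 0.05510 m
A total: 0.121628 m
B 0.74 × 180 × 1.7×10⁻⁴ = 0.022644 m
B 180–460 m: 280 × 1.2×10⁻⁴ × 0.19 = 0.006384 m
B total: 0.029028 m
Difference: 0.121628 − 0.029028 = 0.09260 m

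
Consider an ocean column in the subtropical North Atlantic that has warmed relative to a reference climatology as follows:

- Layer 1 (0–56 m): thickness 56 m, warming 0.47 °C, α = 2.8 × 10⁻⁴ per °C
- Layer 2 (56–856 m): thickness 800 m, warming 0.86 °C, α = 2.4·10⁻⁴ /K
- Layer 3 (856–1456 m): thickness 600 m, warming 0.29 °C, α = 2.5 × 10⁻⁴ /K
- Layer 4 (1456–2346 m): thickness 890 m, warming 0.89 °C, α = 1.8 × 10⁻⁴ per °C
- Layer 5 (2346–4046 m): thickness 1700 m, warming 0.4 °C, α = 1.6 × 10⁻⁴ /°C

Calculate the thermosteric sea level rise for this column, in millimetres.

470 mm

Layer 1: 56 × 2.8×10⁻⁴ × 0.47 = 0.0073696 m
2.4×10⁻⁴ × 800 × 0.86 = 0.16512 m
Layer 3: 600 × 0.29 × 2.5×10⁻⁴ = 0.04350 m
1456–2346 m: 0.89 × 890 × 1.8×10⁻⁴ = 0.142578 m
2346–4046 m: 1700 × 0.4 × 1.6×10⁻⁴ = 0.10880 m
Δh = 0.0073696 + 0.16512 + 0.04350 + 0.142578 + 0.10880 = 0.4673676 m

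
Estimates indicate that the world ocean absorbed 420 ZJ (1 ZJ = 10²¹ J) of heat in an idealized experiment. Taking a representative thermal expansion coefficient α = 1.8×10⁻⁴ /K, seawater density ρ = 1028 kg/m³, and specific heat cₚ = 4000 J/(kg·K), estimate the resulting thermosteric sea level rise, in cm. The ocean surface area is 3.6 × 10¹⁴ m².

Per unit area: Q = 420×10²¹ / (3.6×10¹⁴) ≈ 1.167×10⁹ J/m²
Δh = αQ/(ρcₚ) = 1.8×10⁻⁴ × 1.167×10⁹ / (1028 × 4000) ≈ 0.051085 m

Δh = 5.1 cm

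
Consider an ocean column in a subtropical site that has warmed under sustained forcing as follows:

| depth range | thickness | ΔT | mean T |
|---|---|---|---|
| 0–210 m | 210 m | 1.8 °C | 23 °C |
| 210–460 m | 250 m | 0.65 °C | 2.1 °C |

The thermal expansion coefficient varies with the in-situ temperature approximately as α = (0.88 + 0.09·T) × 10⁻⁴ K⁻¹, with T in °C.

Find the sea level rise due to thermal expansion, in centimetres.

Δh = 13 cm

Layer 1: α = (0.88 + 0.09×23)×10⁻⁴ = 2.95×10⁻⁴ K⁻¹
Layer 2: α = (0.88 + 0.09×2.1)×10⁻⁴ = 1.069×10⁻⁴ K⁻¹
210 × 1.8 × 2.95×10⁻⁴ = 0.11151 m
Layer 2: 0.65 × 1.069×10⁻⁴ × 250 = 0.01737125 m
Δh = 0.11151 + 0.01737125 = 0.12888125 m ≈ 13 cm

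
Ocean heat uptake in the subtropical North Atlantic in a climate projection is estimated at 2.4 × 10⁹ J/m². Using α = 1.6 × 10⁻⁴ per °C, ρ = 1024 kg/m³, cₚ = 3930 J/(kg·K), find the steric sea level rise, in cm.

Δh = αQ/(ρcₚ) = 1.6×10⁻⁴ × 2.4×10⁹ / (1024 × 3930) ≈ 0.09542 m

about 9.54 cm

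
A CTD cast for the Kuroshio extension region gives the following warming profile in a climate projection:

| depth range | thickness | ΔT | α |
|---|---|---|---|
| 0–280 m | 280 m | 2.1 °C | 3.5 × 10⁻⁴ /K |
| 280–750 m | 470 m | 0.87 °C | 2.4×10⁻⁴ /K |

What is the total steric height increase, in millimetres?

304 mm of thermosteric rise

280 × 2.1 × 3.5×10⁻⁴ = 0.20580 m
Layer 2: 0.87 × 2.4×10⁻⁴ × 470 = 0.098136 m
Δh = 0.20580 + 0.098136 = 0.303936 m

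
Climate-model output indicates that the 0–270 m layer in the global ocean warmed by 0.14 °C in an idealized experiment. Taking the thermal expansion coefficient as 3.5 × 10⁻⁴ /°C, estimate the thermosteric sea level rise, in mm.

Δh = αΔT·H = 3.5×10⁻⁴ × 0.14 × 270 = 0.01323 m

13.2 mm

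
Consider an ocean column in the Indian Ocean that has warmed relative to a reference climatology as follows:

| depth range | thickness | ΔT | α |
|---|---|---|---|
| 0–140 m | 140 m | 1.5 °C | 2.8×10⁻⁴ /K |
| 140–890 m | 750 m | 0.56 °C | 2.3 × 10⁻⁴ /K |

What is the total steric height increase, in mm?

0–140 m: 140 × 2.8×10⁻⁴ × 1.5 = 0.05880 m
140–890 m: 750 × 0.56 × 2.3×10⁻⁴ = 0.09660 m
Δh = 0.05880 + 0.09660 = 0.15540 m ≈ 155 mm

Δh = 155 mm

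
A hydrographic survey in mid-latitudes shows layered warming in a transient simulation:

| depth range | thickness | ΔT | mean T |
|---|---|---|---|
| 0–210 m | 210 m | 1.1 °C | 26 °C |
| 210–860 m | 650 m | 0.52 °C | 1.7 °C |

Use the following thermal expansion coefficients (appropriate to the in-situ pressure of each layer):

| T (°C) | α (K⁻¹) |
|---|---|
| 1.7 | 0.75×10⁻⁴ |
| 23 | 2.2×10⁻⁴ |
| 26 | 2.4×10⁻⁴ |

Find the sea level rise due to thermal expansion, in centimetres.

Layer 1 at 26 °C → α = 2.4×10⁻⁴ K⁻¹
Layer 2 at 1.7 °C → α = 0.75×10⁻⁴ K⁻¹
210 × 1.1 × 2.4×10⁻⁴ = 0.05544 m
210–860 m: 0.52 × 650 × 0.75×10⁻⁴ = 0.02535 m
Δh = 0.05544 + 0.02535 = 0.08079 m

8.08 cm of thermosteric rise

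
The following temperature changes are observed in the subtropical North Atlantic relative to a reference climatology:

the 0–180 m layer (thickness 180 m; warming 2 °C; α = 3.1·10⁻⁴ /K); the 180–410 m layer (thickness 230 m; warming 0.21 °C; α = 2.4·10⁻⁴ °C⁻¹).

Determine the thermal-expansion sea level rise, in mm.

0–180 m: 3.1×10⁻⁴ × 180 × 2 = 0.11160 m
230 × 2.4×10⁻⁴ × 0.21 = 0.011592 m
Δh = 0.11160 + 0.011592 = 0.123192 m

about 123 mm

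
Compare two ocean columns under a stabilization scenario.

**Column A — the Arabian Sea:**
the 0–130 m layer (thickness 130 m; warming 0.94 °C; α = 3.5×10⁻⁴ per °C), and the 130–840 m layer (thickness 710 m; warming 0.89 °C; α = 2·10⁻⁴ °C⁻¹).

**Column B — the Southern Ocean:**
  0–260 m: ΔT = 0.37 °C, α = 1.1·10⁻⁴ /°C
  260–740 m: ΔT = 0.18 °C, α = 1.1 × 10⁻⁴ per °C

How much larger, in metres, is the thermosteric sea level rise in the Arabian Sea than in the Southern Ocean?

Δh_A − Δh_B ≈ 0.15 m

A 0–130 m: 0.94 × 130 × 3.5×10⁻⁴ = 0.04277 m
A Layer 2: 2×10⁻⁴ × 710 × 0.89 = 0.12638 m
A total: 0.16915 m
B 260 × 0.37 × 1.1×10⁻⁴ = 0.010582 m
B 0.18 × 1.1×10⁻⁴ × 480 = 0.009504 m
B total: 0.020086 m
Difference: 0.16915 − 0.020086 = 0.149064 m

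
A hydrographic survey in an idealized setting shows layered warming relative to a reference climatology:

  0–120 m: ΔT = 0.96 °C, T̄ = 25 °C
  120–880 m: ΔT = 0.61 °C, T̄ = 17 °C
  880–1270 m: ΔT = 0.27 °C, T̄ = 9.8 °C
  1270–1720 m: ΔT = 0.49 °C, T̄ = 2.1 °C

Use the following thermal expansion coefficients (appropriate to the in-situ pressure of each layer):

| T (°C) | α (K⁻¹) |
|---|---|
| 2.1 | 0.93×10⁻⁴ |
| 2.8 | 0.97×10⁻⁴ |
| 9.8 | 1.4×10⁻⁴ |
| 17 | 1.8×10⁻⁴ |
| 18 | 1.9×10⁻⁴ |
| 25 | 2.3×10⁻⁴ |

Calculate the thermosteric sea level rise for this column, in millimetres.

150 mm of thermosteric rise

Layer 1 at 25 °C → α = 2.3×10⁻⁴ K⁻¹
Layer 2 at 17 °C → α = 1.8×10⁻⁴ K⁻¹
Layer 3 at 9.8 °C → α = 1.4×10⁻⁴ K⁻¹
Layer 4 at 2.1 °C → α = 0.93×10⁻⁴ K⁻¹
0.96 × 120 × 2.3×10⁻⁴ = 0.026496 m
120–880 m: 1.8×10⁻⁴ × 760 × 0.61 = 0.083448 m
Layer 3: 1.4×10⁻⁴ × 0.27 × 390 = 0.014742 m
1270–1720 m: 450 × 0.93×10⁻⁴ × 0.49 = 0.0205065 m
Δh = 0.026496 + 0.083448 + 0.014742 + 0.0205065 = 0.1451925 m ≈ 150 mm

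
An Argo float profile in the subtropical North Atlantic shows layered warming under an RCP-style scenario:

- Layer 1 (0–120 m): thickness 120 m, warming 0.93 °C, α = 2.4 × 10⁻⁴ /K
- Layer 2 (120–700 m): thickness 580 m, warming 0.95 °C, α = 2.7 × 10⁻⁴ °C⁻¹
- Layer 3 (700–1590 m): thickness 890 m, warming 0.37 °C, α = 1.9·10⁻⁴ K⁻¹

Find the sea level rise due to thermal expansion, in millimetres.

0.93 × 120 × 2.4×10⁻⁴ = 0.026784 m
Layer 2: 0.95 × 2.7×10⁻⁴ × 580 = 0.14877 m
0.37 × 1.9×10⁻⁴ × 890 = 0.062567 m
Δh = 0.026784 + 0.14877 + 0.062567 = 0.238121 m ≈ 240 mm

Δh = 240 mm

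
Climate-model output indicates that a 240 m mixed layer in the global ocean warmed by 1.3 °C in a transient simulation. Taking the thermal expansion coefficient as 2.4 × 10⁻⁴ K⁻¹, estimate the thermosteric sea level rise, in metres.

about 0.0749 m

Δh = αΔT·H = 2.4×10⁻⁴ × 1.3 × 240 = 0.07488 m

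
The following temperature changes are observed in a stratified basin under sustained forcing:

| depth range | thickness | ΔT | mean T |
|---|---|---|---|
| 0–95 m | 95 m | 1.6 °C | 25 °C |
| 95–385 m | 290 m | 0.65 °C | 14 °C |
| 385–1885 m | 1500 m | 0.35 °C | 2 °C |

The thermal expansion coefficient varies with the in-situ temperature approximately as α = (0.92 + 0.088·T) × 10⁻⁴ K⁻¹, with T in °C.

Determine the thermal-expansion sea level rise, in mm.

150 mm

Layer 1: α = (0.92 + 0.088×25)×10⁻⁴ = 3.12×10⁻⁴ K⁻¹
Layer 2: α = (0.92 + 0.088×14)×10⁻⁴ = 2.152×10⁻⁴ K⁻¹
Layer 3: α = (0.92 + 0.088×2)×10⁻⁴ = 1.096×10⁻⁴ K⁻¹
3.12×10⁻⁴ × 1.6 × 95 = 0.047424 m
Layer 2: 2.152×10⁻⁴ × 290 × 0.65 = 0.0405652 m
385–1885 m: 1.096×10⁻⁴ × 1500 × 0.35 = 0.05754 m
Δh = 0.047424 + 0.0405652 + 0.05754 = 0.1455292 m ≈ 150 mm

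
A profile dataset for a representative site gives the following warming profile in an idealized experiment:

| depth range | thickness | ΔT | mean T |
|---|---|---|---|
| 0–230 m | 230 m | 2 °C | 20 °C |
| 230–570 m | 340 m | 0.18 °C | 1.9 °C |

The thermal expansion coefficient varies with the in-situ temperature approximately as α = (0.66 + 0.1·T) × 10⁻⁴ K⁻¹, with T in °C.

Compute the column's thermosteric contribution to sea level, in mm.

about 128 mm

Layer 1: α = (0.66 + 0.1×20)×10⁻⁴ = 2.66×10⁻⁴ K⁻¹
Layer 2: α = (0.66 + 0.1×1.9)×10⁻⁴ = 0.85×10⁻⁴ K⁻¹
0–230 m: 2 × 230 × 2.66×10⁻⁴ = 0.12236 m
Layer 2: 340 × 0.85×10⁻⁴ × 0.18 = 0.005202 m
Δh = 0.12236 + 0.005202 = 0.127562 m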